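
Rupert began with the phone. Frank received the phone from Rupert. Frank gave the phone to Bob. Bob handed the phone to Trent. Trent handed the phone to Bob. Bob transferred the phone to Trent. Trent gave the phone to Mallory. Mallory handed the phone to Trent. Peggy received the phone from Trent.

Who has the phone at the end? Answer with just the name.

Tracking the phone through each event:
Start: Rupert has the phone.
After event 1: Frank has the phone.
After event 2: Bob has the phone.
After event 3: Trent has the phone.
After event 4: Bob has the phone.
After event 5: Trent has the phone.
After event 6: Mallory has the phone.
After event 7: Trent has the phone.
After event 8: Peggy has the phone.

Answer: Peggy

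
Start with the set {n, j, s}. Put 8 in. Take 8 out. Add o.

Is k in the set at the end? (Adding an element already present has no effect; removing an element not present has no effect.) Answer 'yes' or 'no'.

Tracking the set through each operation:
Start: {j, n, s}
Event 1 (add 8): added. Set: {8, j, n, s}
Event 2 (remove 8): removed. Set: {j, n, s}
Event 3 (add o): added. Set: {j, n, o, s}

Final set: {j, n, o, s} (size 4)
k is NOT in the final set.

Answer: no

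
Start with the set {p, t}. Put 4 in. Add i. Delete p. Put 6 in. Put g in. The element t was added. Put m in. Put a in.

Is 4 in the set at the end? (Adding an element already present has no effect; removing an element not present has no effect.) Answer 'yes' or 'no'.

Tracking the set through each operation:
Start: {p, t}
Event 1 (add 4): added. Set: {4, p, t}
Event 2 (add i): added. Set: {4, i, p, t}
Event 3 (remove p): removed. Set: {4, i, t}
Event 4 (add 6): added. Set: {4, 6, i, t}
Event 5 (add g): added. Set: {4, 6, g, i, t}
Event 6 (add t): already present, no change. Set: {4, 6, g, i, t}
Event 7 (add m): added. Set: {4, 6, g, i, m, t}
Event 8 (add a): added. Set: {4, 6, a, g, i, m, t}

Final set: {4, 6, a, g, i, m, t} (size 7)
4 is in the final set.

Answer: yes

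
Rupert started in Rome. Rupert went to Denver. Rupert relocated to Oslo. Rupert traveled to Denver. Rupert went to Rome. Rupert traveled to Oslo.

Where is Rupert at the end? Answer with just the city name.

Answer: Oslo

Derivation:
Tracking Rupert's location:
Start: Rupert is in Rome.
After move 1: Rome -> Denver. Rupert is in Denver.
After move 2: Denver -> Oslo. Rupert is in Oslo.
After move 3: Oslo -> Denver. Rupert is in Denver.
After move 4: Denver -> Rome. Rupert is in Rome.
After move 5: Rome -> Oslo. Rupert is in Oslo.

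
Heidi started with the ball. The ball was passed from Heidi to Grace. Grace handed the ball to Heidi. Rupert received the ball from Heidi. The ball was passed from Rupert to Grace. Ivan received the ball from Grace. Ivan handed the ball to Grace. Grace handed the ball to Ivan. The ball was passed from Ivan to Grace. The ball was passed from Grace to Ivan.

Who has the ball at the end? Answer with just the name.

Answer: Ivan

Derivation:
Tracking the ball through each event:
Start: Heidi has the ball.
After event 1: Grace has the ball.
After event 2: Heidi has the ball.
After event 3: Rupert has the ball.
After event 4: Grace has the ball.
After event 5: Ivan has the ball.
After event 6: Grace has the ball.
After event 7: Ivan has the ball.
After event 8: Grace has the ball.
After event 9: Ivan has the ball.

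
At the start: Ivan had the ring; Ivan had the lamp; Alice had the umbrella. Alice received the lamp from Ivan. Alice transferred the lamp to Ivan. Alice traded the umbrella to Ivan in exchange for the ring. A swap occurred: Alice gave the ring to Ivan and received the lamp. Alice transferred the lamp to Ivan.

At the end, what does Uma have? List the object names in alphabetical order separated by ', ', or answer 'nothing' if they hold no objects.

Tracking all object holders:
Start: ring:Ivan, lamp:Ivan, umbrella:Alice
Event 1 (give lamp: Ivan -> Alice). State: ring:Ivan, lamp:Alice, umbrella:Alice
Event 2 (give lamp: Alice -> Ivan). State: ring:Ivan, lamp:Ivan, umbrella:Alice
Event 3 (swap umbrella<->ring: now umbrella:Ivan, ring:Alice). State: ring:Alice, lamp:Ivan, umbrella:Ivan
Event 4 (swap ring<->lamp: now ring:Ivan, lamp:Alice). State: ring:Ivan, lamp:Alice, umbrella:Ivan
Event 5 (give lamp: Alice -> Ivan). State: ring:Ivan, lamp:Ivan, umbrella:Ivan

Final state: ring:Ivan, lamp:Ivan, umbrella:Ivan
Uma holds: (nothing).

Answer: nothing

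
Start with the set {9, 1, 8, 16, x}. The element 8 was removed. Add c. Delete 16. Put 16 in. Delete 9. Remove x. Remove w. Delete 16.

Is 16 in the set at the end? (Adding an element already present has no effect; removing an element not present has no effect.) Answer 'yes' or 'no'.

Tracking the set through each operation:
Start: {1, 16, 8, 9, x}
Event 1 (remove 8): removed. Set: {1, 16, 9, x}
Event 2 (add c): added. Set: {1, 16, 9, c, x}
Event 3 (remove 16): removed. Set: {1, 9, c, x}
Event 4 (add 16): added. Set: {1, 16, 9, c, x}
Event 5 (remove 9): removed. Set: {1, 16, c, x}
Event 6 (remove x): removed. Set: {1, 16, c}
Event 7 (remove w): not present, no change. Set: {1, 16, c}
Event 8 (remove 16): removed. Set: {1, c}

Final set: {1, c} (size 2)
16 is NOT in the final set.

Answer: no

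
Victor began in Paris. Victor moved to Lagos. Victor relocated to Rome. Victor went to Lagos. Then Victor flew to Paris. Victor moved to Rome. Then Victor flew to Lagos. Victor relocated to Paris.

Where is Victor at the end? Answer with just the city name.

Tracking Victor's location:
Start: Victor is in Paris.
After move 1: Paris -> Lagos. Victor is in Lagos.
After move 2: Lagos -> Rome. Victor is in Rome.
After move 3: Rome -> Lagos. Victor is in Lagos.
After move 4: Lagos -> Paris. Victor is in Paris.
After move 5: Paris -> Rome. Victor is in Rome.
After move 6: Rome -> Lagos. Victor is in Lagos.
After move 7: Lagos -> Paris. Victor is in Paris.

Answer: Paris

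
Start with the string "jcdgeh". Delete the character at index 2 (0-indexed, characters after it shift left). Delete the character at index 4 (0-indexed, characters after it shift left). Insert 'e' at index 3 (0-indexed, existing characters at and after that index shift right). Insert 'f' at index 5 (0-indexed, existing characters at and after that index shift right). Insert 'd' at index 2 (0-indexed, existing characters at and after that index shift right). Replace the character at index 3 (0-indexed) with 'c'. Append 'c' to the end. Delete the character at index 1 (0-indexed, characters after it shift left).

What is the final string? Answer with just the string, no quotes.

Answer: jdceefc

Derivation:
Applying each edit step by step:
Start: "jcdgeh"
Op 1 (delete idx 2 = 'd'): "jcdgeh" -> "jcgeh"
Op 2 (delete idx 4 = 'h'): "jcgeh" -> "jcge"
Op 3 (insert 'e' at idx 3): "jcge" -> "jcgee"
Op 4 (insert 'f' at idx 5): "jcgee" -> "jcgeef"
Op 5 (insert 'd' at idx 2): "jcgeef" -> "jcdgeef"
Op 6 (replace idx 3: 'g' -> 'c'): "jcdgeef" -> "jcdceef"
Op 7 (append 'c'): "jcdceef" -> "jcdceefc"
Op 8 (delete idx 1 = 'c'): "jcdceefc" -> "jdceefc"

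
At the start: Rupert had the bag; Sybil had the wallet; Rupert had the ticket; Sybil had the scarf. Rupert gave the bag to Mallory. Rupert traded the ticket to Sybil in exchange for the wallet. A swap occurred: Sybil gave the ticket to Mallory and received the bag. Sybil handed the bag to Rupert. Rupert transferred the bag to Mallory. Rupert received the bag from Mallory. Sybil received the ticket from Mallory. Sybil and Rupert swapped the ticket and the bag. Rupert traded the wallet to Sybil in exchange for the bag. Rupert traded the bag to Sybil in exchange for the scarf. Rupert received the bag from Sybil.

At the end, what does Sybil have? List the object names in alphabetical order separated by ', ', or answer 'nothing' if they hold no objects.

Answer: wallet

Derivation:
Tracking all object holders:
Start: bag:Rupert, wallet:Sybil, ticket:Rupert, scarf:Sybil
Event 1 (give bag: Rupert -> Mallory). State: bag:Mallory, wallet:Sybil, ticket:Rupert, scarf:Sybil
Event 2 (swap ticket<->wallet: now ticket:Sybil, wallet:Rupert). State: bag:Mallory, wallet:Rupert, ticket:Sybil, scarf:Sybil
Event 3 (swap ticket<->bag: now ticket:Mallory, bag:Sybil). State: bag:Sybil, wallet:Rupert, ticket:Mallory, scarf:Sybil
Event 4 (give bag: Sybil -> Rupert). State: bag:Rupert, wallet:Rupert, ticket:Mallory, scarf:Sybil
Event 5 (give bag: Rupert -> Mallory). State: bag:Mallory, wallet:Rupert, ticket:Mallory, scarf:Sybil
Event 6 (give bag: Mallory -> Rupert). State: bag:Rupert, wallet:Rupert, ticket:Mallory, scarf:Sybil
Event 7 (give ticket: Mallory -> Sybil). State: bag:Rupert, wallet:Rupert, ticket:Sybil, scarf:Sybil
Event 8 (swap ticket<->bag: now ticket:Rupert, bag:Sybil). State: bag:Sybil, wallet:Rupert, ticket:Rupert, scarf:Sybil
Event 9 (swap wallet<->bag: now wallet:Sybil, bag:Rupert). State: bag:Rupert, wallet:Sybil, ticket:Rupert, scarf:Sybil
Event 10 (swap bag<->scarf: now bag:Sybil, scarf:Rupert). State: bag:Sybil, wallet:Sybil, ticket:Rupert, scarf:Rupert
Event 11 (give bag: Sybil -> Rupert). State: bag:Rupert, wallet:Sybil, ticket:Rupert, scarf:Rupert

Final state: bag:Rupert, wallet:Sybil, ticket:Rupert, scarf:Rupert
Sybil holds: wallet.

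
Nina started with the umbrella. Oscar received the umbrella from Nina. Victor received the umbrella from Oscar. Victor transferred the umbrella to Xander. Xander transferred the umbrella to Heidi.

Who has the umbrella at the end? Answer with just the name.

Tracking the umbrella through each event:
Start: Nina has the umbrella.
After event 1: Oscar has the umbrella.
After event 2: Victor has the umbrella.
After event 3: Xander has the umbrella.
After event 4: Heidi has the umbrella.

Answer: Heidi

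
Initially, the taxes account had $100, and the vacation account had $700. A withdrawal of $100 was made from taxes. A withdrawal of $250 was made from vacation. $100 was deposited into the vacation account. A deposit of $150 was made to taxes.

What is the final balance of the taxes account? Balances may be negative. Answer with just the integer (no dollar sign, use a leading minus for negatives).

Tracking account balances step by step:
Start: taxes=100, vacation=700
Event 1 (withdraw 100 from taxes): taxes: 100 - 100 = 0. Balances: taxes=0, vacation=700
Event 2 (withdraw 250 from vacation): vacation: 700 - 250 = 450. Balances: taxes=0, vacation=450
Event 3 (deposit 100 to vacation): vacation: 450 + 100 = 550. Balances: taxes=0, vacation=550
Event 4 (deposit 150 to taxes): taxes: 0 + 150 = 150. Balances: taxes=150, vacation=550

Final balance of taxes: 150

Answer: 150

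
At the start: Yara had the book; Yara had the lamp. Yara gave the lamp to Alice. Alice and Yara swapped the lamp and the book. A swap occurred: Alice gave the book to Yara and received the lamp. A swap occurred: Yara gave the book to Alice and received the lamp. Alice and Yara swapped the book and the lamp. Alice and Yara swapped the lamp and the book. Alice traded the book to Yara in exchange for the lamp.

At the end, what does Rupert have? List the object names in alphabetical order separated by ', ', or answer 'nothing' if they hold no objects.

Answer: nothing

Derivation:
Tracking all object holders:
Start: book:Yara, lamp:Yara
Event 1 (give lamp: Yara -> Alice). State: book:Yara, lamp:Alice
Event 2 (swap lamp<->book: now lamp:Yara, book:Alice). State: book:Alice, lamp:Yara
Event 3 (swap book<->lamp: now book:Yara, lamp:Alice). State: book:Yara, lamp:Alice
Event 4 (swap book<->lamp: now book:Alice, lamp:Yara). State: book:Alice, lamp:Yara
Event 5 (swap book<->lamp: now book:Yara, lamp:Alice). State: book:Yara, lamp:Alice
Event 6 (swap lamp<->book: now lamp:Yara, book:Alice). State: book:Alice, lamp:Yara
Event 7 (swap book<->lamp: now book:Yara, lamp:Alice). State: book:Yara, lamp:Alice

Final state: book:Yara, lamp:Alice
Rupert holds: (nothing).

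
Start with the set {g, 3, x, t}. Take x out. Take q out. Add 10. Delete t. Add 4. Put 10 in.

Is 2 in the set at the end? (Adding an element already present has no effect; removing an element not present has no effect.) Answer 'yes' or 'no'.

Tracking the set through each operation:
Start: {3, g, t, x}
Event 1 (remove x): removed. Set: {3, g, t}
Event 2 (remove q): not present, no change. Set: {3, g, t}
Event 3 (add 10): added. Set: {10, 3, g, t}
Event 4 (remove t): removed. Set: {10, 3, g}
Event 5 (add 4): added. Set: {10, 3, 4, g}
Event 6 (add 10): already present, no change. Set: {10, 3, 4, g}

Final set: {10, 3, 4, g} (size 4)
2 is NOT in the final set.

Answer: no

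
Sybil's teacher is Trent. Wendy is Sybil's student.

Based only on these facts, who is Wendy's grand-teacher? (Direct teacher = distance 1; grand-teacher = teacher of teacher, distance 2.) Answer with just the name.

Reconstructing the teacher chain from the given facts:
  Trent -> Sybil -> Wendy
(each arrow means 'teacher of the next')
Positions in the chain (0 = top):
  position of Trent: 0
  position of Sybil: 1
  position of Wendy: 2

Wendy is at position 2; the grand-teacher is 2 steps up the chain, i.e. position 0: Trent.

Answer: Trent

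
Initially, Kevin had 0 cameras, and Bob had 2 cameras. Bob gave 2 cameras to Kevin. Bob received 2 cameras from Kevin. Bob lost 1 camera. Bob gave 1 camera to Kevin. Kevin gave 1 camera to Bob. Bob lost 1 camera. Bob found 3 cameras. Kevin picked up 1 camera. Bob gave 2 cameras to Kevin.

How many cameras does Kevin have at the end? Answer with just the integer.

Tracking counts step by step:
Start: Kevin=0, Bob=2
Event 1 (Bob -> Kevin, 2): Bob: 2 -> 0, Kevin: 0 -> 2. State: Kevin=2, Bob=0
Event 2 (Kevin -> Bob, 2): Kevin: 2 -> 0, Bob: 0 -> 2. State: Kevin=0, Bob=2
Event 3 (Bob -1): Bob: 2 -> 1. State: Kevin=0, Bob=1
Event 4 (Bob -> Kevin, 1): Bob: 1 -> 0, Kevin: 0 -> 1. State: Kevin=1, Bob=0
Event 5 (Kevin -> Bob, 1): Kevin: 1 -> 0, Bob: 0 -> 1. State: Kevin=0, Bob=1
Event 6 (Bob -1): Bob: 1 -> 0. State: Kevin=0, Bob=0
Event 7 (Bob +3): Bob: 0 -> 3. State: Kevin=0, Bob=3
Event 8 (Kevin +1): Kevin: 0 -> 1. State: Kevin=1, Bob=3
Event 9 (Bob -> Kevin, 2): Bob: 3 -> 1, Kevin: 1 -> 3. State: Kevin=3, Bob=1

Kevin's final count: 3

Answer: 3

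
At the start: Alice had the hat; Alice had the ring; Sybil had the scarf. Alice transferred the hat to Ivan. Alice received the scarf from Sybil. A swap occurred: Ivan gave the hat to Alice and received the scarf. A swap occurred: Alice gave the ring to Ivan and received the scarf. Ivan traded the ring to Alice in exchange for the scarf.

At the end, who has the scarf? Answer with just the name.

Tracking all object holders:
Start: hat:Alice, ring:Alice, scarf:Sybil
Event 1 (give hat: Alice -> Ivan). State: hat:Ivan, ring:Alice, scarf:Sybil
Event 2 (give scarf: Sybil -> Alice). State: hat:Ivan, ring:Alice, scarf:Alice
Event 3 (swap hat<->scarf: now hat:Alice, scarf:Ivan). State: hat:Alice, ring:Alice, scarf:Ivan
Event 4 (swap ring<->scarf: now ring:Ivan, scarf:Alice). State: hat:Alice, ring:Ivan, scarf:Alice
Event 5 (swap ring<->scarf: now ring:Alice, scarf:Ivan). State: hat:Alice, ring:Alice, scarf:Ivan

Final state: hat:Alice, ring:Alice, scarf:Ivan
The scarf is held by Ivan.

Answer: Ivan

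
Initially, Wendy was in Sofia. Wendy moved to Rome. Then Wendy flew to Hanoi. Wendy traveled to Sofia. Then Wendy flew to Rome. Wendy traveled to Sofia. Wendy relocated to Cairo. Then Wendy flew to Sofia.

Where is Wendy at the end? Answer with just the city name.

Tracking Wendy's location:
Start: Wendy is in Sofia.
After move 1: Sofia -> Rome. Wendy is in Rome.
After move 2: Rome -> Hanoi. Wendy is in Hanoi.
After move 3: Hanoi -> Sofia. Wendy is in Sofia.
After move 4: Sofia -> Rome. Wendy is in Rome.
After move 5: Rome -> Sofia. Wendy is in Sofia.
After move 6: Sofia -> Cairo. Wendy is in Cairo.
After move 7: Cairo -> Sofia. Wendy is in Sofia.

Answer: Sofia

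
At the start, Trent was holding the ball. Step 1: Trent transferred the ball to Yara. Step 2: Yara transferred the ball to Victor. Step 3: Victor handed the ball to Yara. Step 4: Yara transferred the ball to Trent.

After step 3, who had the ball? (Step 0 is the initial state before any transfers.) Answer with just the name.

Tracking the ball holder through step 3:
After step 0 (start): Trent
After step 1: Yara
After step 2: Victor
After step 3: Yara

At step 3, the holder is Yara.

Answer: Yara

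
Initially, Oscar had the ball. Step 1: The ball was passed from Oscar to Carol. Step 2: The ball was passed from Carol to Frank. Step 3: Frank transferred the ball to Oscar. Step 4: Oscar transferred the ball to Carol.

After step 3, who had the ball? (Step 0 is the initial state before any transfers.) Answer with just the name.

Answer: Oscar

Derivation:
Tracking the ball holder through step 3:
After step 0 (start): Oscar
After step 1: Carol
After step 2: Frank
After step 3: Oscar

At step 3, the holder is Oscar.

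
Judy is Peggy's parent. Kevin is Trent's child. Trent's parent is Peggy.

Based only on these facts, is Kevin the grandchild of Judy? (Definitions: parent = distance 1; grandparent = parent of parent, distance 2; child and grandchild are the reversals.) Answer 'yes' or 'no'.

Answer: no

Derivation:
Reconstructing the parent chain from the given facts:
  Judy -> Peggy -> Trent -> Kevin
(each arrow means 'parent of the next')
Positions in the chain (0 = top):
  position of Judy: 0
  position of Peggy: 1
  position of Trent: 2
  position of Kevin: 3

Kevin is at position 3, Judy is at position 0; signed distance (j - i) = -3.
'grandchild' requires j - i = -2. Actual distance is -3, so the relation does NOT hold.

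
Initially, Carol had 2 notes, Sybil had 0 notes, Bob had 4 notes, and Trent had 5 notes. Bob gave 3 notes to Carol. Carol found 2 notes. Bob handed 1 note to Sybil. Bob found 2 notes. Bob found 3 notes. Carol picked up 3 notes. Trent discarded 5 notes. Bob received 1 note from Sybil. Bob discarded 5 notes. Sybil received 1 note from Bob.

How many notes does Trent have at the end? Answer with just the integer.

Answer: 0

Derivation:
Tracking counts step by step:
Start: Carol=2, Sybil=0, Bob=4, Trent=5
Event 1 (Bob -> Carol, 3): Bob: 4 -> 1, Carol: 2 -> 5. State: Carol=5, Sybil=0, Bob=1, Trent=5
Event 2 (Carol +2): Carol: 5 -> 7. State: Carol=7, Sybil=0, Bob=1, Trent=5
Event 3 (Bob -> Sybil, 1): Bob: 1 -> 0, Sybil: 0 -> 1. State: Carol=7, Sybil=1, Bob=0, Trent=5
Event 4 (Bob +2): Bob: 0 -> 2. State: Carol=7, Sybil=1, Bob=2, Trent=5
Event 5 (Bob +3): Bob: 2 -> 5. State: Carol=7, Sybil=1, Bob=5, Trent=5
Event 6 (Carol +3): Carol: 7 -> 10. State: Carol=10, Sybil=1, Bob=5, Trent=5
Event 7 (Trent -5): Trent: 5 -> 0. State: Carol=10, Sybil=1, Bob=5, Trent=0
Event 8 (Sybil -> Bob, 1): Sybil: 1 -> 0, Bob: 5 -> 6. State: Carol=10, Sybil=0, Bob=6, Trent=0
Event 9 (Bob -5): Bob: 6 -> 1. State: Carol=10, Sybil=0, Bob=1, Trent=0
Event 10 (Bob -> Sybil, 1): Bob: 1 -> 0, Sybil: 0 -> 1. State: Carol=10, Sybil=1, Bob=0, Trent=0

Trent's final count: 0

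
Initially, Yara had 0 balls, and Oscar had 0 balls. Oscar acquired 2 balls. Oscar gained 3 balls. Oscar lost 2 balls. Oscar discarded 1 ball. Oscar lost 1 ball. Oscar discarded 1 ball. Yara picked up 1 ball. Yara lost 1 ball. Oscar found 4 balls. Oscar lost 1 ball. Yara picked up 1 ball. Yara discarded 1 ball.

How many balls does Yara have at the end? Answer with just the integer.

Answer: 0

Derivation:
Tracking counts step by step:
Start: Yara=0, Oscar=0
Event 1 (Oscar +2): Oscar: 0 -> 2. State: Yara=0, Oscar=2
Event 2 (Oscar +3): Oscar: 2 -> 5. State: Yara=0, Oscar=5
Event 3 (Oscar -2): Oscar: 5 -> 3. State: Yara=0, Oscar=3
Event 4 (Oscar -1): Oscar: 3 -> 2. State: Yara=0, Oscar=2
Event 5 (Oscar -1): Oscar: 2 -> 1. State: Yara=0, Oscar=1
Event 6 (Oscar -1): Oscar: 1 -> 0. State: Yara=0, Oscar=0
Event 7 (Yara +1): Yara: 0 -> 1. State: Yara=1, Oscar=0
Event 8 (Yara -1): Yara: 1 -> 0. State: Yara=0, Oscar=0
Event 9 (Oscar +4): Oscar: 0 -> 4. State: Yara=0, Oscar=4
Event 10 (Oscar -1): Oscar: 4 -> 3. State: Yara=0, Oscar=3
Event 11 (Yara +1): Yara: 0 -> 1. State: Yara=1, Oscar=3
Event 12 (Yara -1): Yara: 1 -> 0. State: Yara=0, Oscar=3

Yara's final count: 0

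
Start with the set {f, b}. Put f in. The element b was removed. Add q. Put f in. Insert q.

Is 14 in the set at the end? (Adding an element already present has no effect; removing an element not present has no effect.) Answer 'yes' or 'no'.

Tracking the set through each operation:
Start: {b, f}
Event 1 (add f): already present, no change. Set: {b, f}
Event 2 (remove b): removed. Set: {f}
Event 3 (add q): added. Set: {f, q}
Event 4 (add f): already present, no change. Set: {f, q}
Event 5 (add q): already present, no change. Set: {f, q}

Final set: {f, q} (size 2)
14 is NOT in the final set.

Answer: no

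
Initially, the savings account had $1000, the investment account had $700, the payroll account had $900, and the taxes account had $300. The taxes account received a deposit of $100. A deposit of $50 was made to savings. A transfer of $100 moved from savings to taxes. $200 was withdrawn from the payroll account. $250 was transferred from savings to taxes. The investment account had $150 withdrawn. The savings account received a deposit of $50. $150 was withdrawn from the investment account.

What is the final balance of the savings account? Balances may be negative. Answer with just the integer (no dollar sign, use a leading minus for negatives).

Answer: 750

Derivation:
Tracking account balances step by step:
Start: savings=1000, investment=700, payroll=900, taxes=300
Event 1 (deposit 100 to taxes): taxes: 300 + 100 = 400. Balances: savings=1000, investment=700, payroll=900, taxes=400
Event 2 (deposit 50 to savings): savings: 1000 + 50 = 1050. Balances: savings=1050, investment=700, payroll=900, taxes=400
Event 3 (transfer 100 savings -> taxes): savings: 1050 - 100 = 950, taxes: 400 + 100 = 500. Balances: savings=950, investment=700, payroll=900, taxes=500
Event 4 (withdraw 200 from payroll): payroll: 900 - 200 = 700. Balances: savings=950, investment=700, payroll=700, taxes=500
Event 5 (transfer 250 savings -> taxes): savings: 950 - 250 = 700, taxes: 500 + 250 = 750. Balances: savings=700, investment=700, payroll=700, taxes=750
Event 6 (withdraw 150 from investment): investment: 700 - 150 = 550. Balances: savings=700, investment=550, payroll=700, taxes=750
Event 7 (deposit 50 to savings): savings: 700 + 50 = 750. Balances: savings=750, investment=550, payroll=700, taxes=750
Event 8 (withdraw 150 from investment): investment: 550 - 150 = 400. Balances: savings=750, investment=400, payroll=700, taxes=750

Final balance of savings: 750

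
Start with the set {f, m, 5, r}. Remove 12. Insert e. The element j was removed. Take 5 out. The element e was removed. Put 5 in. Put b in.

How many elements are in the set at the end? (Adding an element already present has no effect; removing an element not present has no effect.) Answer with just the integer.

Tracking the set through each operation:
Start: {5, f, m, r}
Event 1 (remove 12): not present, no change. Set: {5, f, m, r}
Event 2 (add e): added. Set: {5, e, f, m, r}
Event 3 (remove j): not present, no change. Set: {5, e, f, m, r}
Event 4 (remove 5): removed. Set: {e, f, m, r}
Event 5 (remove e): removed. Set: {f, m, r}
Event 6 (add 5): added. Set: {5, f, m, r}
Event 7 (add b): added. Set: {5, b, f, m, r}

Final set: {5, b, f, m, r} (size 5)

Answer: 5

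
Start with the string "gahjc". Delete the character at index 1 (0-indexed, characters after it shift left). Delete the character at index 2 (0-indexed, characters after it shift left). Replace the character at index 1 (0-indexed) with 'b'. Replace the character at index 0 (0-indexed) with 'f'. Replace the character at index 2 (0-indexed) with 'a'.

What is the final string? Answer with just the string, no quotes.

Applying each edit step by step:
Start: "gahjc"
Op 1 (delete idx 1 = 'a'): "gahjc" -> "ghjc"
Op 2 (delete idx 2 = 'j'): "ghjc" -> "ghc"
Op 3 (replace idx 1: 'h' -> 'b'): "ghc" -> "gbc"
Op 4 (replace idx 0: 'g' -> 'f'): "gbc" -> "fbc"
Op 5 (replace idx 2: 'c' -> 'a'): "fbc" -> "fba"

Answer: fba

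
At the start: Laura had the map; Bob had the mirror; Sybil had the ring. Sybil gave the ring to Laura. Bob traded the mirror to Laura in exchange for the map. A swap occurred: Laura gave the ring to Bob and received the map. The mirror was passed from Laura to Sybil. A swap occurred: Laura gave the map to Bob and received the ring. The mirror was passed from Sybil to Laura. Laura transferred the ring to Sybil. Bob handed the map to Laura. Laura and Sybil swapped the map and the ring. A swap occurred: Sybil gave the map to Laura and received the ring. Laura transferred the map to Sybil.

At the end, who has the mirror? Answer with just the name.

Tracking all object holders:
Start: map:Laura, mirror:Bob, ring:Sybil
Event 1 (give ring: Sybil -> Laura). State: map:Laura, mirror:Bob, ring:Laura
Event 2 (swap mirror<->map: now mirror:Laura, map:Bob). State: map:Bob, mirror:Laura, ring:Laura
Event 3 (swap ring<->map: now ring:Bob, map:Laura). State: map:Laura, mirror:Laura, ring:Bob
Event 4 (give mirror: Laura -> Sybil). State: map:Laura, mirror:Sybil, ring:Bob
Event 5 (swap map<->ring: now map:Bob, ring:Laura). State: map:Bob, mirror:Sybil, ring:Laura
Event 6 (give mirror: Sybil -> Laura). State: map:Bob, mirror:Laura, ring:Laura
Event 7 (give ring: Laura -> Sybil). State: map:Bob, mirror:Laura, ring:Sybil
Event 8 (give map: Bob -> Laura). State: map:Laura, mirror:Laura, ring:Sybil
Event 9 (swap map<->ring: now map:Sybil, ring:Laura). State: map:Sybil, mirror:Laura, ring:Laura
Event 10 (swap map<->ring: now map:Laura, ring:Sybil). State: map:Laura, mirror:Laura, ring:Sybil
Event 11 (give map: Laura -> Sybil). State: map:Sybil, mirror:Laura, ring:Sybil

Final state: map:Sybil, mirror:Laura, ring:Sybil
The mirror is held by Laura.

Answer: Laura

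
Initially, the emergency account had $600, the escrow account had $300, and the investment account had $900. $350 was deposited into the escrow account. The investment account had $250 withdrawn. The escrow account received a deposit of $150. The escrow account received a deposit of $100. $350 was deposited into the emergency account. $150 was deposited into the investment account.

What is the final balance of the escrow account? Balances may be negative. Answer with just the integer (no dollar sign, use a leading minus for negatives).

Answer: 900

Derivation:
Tracking account balances step by step:
Start: emergency=600, escrow=300, investment=900
Event 1 (deposit 350 to escrow): escrow: 300 + 350 = 650. Balances: emergency=600, escrow=650, investment=900
Event 2 (withdraw 250 from investment): investment: 900 - 250 = 650. Balances: emergency=600, escrow=650, investment=650
Event 3 (deposit 150 to escrow): escrow: 650 + 150 = 800. Balances: emergency=600, escrow=800, investment=650
Event 4 (deposit 100 to escrow): escrow: 800 + 100 = 900. Balances: emergency=600, escrow=900, investment=650
Event 5 (deposit 350 to emergency): emergency: 600 + 350 = 950. Balances: emergency=950, escrow=900, investment=650
Event 6 (deposit 150 to investment): investment: 650 + 150 = 800. Balances: emergency=950, escrow=900, investment=800

Final balance of escrow: 900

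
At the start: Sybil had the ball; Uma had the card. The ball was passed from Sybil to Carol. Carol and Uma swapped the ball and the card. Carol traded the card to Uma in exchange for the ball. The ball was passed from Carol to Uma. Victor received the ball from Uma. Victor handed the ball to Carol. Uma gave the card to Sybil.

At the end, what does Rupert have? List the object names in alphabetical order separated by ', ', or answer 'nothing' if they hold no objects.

Tracking all object holders:
Start: ball:Sybil, card:Uma
Event 1 (give ball: Sybil -> Carol). State: ball:Carol, card:Uma
Event 2 (swap ball<->card: now ball:Uma, card:Carol). State: ball:Uma, card:Carol
Event 3 (swap card<->ball: now card:Uma, ball:Carol). State: ball:Carol, card:Uma
Event 4 (give ball: Carol -> Uma). State: ball:Uma, card:Uma
Event 5 (give ball: Uma -> Victor). State: ball:Victor, card:Uma
Event 6 (give ball: Victor -> Carol). State: ball:Carol, card:Uma
Event 7 (give card: Uma -> Sybil). State: ball:Carol, card:Sybil

Final state: ball:Carol, card:Sybil
Rupert holds: (nothing).

Answer: nothing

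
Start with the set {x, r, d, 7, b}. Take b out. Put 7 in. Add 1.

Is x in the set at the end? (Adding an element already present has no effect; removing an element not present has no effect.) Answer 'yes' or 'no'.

Tracking the set through each operation:
Start: {7, b, d, r, x}
Event 1 (remove b): removed. Set: {7, d, r, x}
Event 2 (add 7): already present, no change. Set: {7, d, r, x}
Event 3 (add 1): added. Set: {1, 7, d, r, x}

Final set: {1, 7, d, r, x} (size 5)
x is in the final set.

Answer: yes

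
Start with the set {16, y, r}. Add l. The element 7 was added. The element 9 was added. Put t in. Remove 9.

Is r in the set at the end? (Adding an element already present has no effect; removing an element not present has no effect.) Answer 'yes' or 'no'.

Answer: yes

Derivation:
Tracking the set through each operation:
Start: {16, r, y}
Event 1 (add l): added. Set: {16, l, r, y}
Event 2 (add 7): added. Set: {16, 7, l, r, y}
Event 3 (add 9): added. Set: {16, 7, 9, l, r, y}
Event 4 (add t): added. Set: {16, 7, 9, l, r, t, y}
Event 5 (remove 9): removed. Set: {16, 7, l, r, t, y}

Final set: {16, 7, l, r, t, y} (size 6)
r is in the final set.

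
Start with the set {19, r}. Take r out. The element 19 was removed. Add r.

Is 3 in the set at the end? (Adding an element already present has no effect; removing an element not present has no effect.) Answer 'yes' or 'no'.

Answer: no

Derivation:
Tracking the set through each operation:
Start: {19, r}
Event 1 (remove r): removed. Set: {19}
Event 2 (remove 19): removed. Set: {}
Event 3 (add r): added. Set: {r}

Final set: {r} (size 1)
3 is NOT in the final set.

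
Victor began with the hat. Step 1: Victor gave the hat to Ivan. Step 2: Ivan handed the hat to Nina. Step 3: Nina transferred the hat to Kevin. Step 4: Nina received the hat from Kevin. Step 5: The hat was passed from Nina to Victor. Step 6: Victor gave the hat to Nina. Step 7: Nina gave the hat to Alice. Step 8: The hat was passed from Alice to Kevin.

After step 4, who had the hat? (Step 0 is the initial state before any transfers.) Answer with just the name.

Answer: Nina

Derivation:
Tracking the hat holder through step 4:
After step 0 (start): Victor
After step 1: Ivan
After step 2: Nina
After step 3: Kevin
After step 4: Nina

At step 4, the holder is Nina.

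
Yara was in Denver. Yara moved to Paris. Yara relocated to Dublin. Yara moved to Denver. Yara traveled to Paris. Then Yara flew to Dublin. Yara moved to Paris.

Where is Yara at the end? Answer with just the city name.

Answer: Paris

Derivation:
Tracking Yara's location:
Start: Yara is in Denver.
After move 1: Denver -> Paris. Yara is in Paris.
After move 2: Paris -> Dublin. Yara is in Dublin.
After move 3: Dublin -> Denver. Yara is in Denver.
After move 4: Denver -> Paris. Yara is in Paris.
After move 5: Paris -> Dublin. Yara is in Dublin.
After move 6: Dublin -> Paris. Yara is in Paris.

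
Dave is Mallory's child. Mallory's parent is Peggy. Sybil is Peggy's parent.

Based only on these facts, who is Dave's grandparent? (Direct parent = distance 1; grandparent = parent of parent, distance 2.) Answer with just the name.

Answer: Peggy

Derivation:
Reconstructing the parent chain from the given facts:
  Sybil -> Peggy -> Mallory -> Dave
(each arrow means 'parent of the next')
Positions in the chain (0 = top):
  position of Sybil: 0
  position of Peggy: 1
  position of Mallory: 2
  position of Dave: 3

Dave is at position 3; the grandparent is 2 steps up the chain, i.e. position 1: Peggy.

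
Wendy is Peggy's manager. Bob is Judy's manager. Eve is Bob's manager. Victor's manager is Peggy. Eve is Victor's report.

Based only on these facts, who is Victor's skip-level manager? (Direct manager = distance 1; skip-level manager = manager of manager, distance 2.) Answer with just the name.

Reconstructing the manager chain from the given facts:
  Wendy -> Peggy -> Victor -> Eve -> Bob -> Judy
(each arrow means 'manager of the next')
Positions in the chain (0 = top):
  position of Wendy: 0
  position of Peggy: 1
  position of Victor: 2
  position of Eve: 3
  position of Bob: 4
  position of Judy: 5

Victor is at position 2; the skip-level manager is 2 steps up the chain, i.e. position 0: Wendy.

Answer: Wendy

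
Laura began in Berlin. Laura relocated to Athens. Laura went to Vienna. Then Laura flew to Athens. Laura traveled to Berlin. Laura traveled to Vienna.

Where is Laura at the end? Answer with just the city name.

Tracking Laura's location:
Start: Laura is in Berlin.
After move 1: Berlin -> Athens. Laura is in Athens.
After move 2: Athens -> Vienna. Laura is in Vienna.
After move 3: Vienna -> Athens. Laura is in Athens.
After move 4: Athens -> Berlin. Laura is in Berlin.
After move 5: Berlin -> Vienna. Laura is in Vienna.

Answer: Vienna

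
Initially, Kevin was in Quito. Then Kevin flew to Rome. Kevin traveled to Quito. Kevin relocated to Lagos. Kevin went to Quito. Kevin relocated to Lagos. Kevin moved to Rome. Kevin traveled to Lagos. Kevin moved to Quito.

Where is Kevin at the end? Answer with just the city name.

Tracking Kevin's location:
Start: Kevin is in Quito.
After move 1: Quito -> Rome. Kevin is in Rome.
After move 2: Rome -> Quito. Kevin is in Quito.
After move 3: Quito -> Lagos. Kevin is in Lagos.
After move 4: Lagos -> Quito. Kevin is in Quito.
After move 5: Quito -> Lagos. Kevin is in Lagos.
After move 6: Lagos -> Rome. Kevin is in Rome.
After move 7: Rome -> Lagos. Kevin is in Lagos.
After move 8: Lagos -> Quito. Kevin is in Quito.

Answer: Quito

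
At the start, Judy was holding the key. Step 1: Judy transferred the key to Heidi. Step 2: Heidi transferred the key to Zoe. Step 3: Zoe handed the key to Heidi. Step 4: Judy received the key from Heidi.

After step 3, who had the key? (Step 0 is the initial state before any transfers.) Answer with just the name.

Tracking the key holder through step 3:
After step 0 (start): Judy
After step 1: Heidi
After step 2: Zoe
After step 3: Heidi

At step 3, the holder is Heidi.

Answer: Heidi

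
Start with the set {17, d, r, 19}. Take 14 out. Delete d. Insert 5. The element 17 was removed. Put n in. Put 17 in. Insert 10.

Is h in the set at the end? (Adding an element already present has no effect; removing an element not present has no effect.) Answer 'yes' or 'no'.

Answer: no

Derivation:
Tracking the set through each operation:
Start: {17, 19, d, r}
Event 1 (remove 14): not present, no change. Set: {17, 19, d, r}
Event 2 (remove d): removed. Set: {17, 19, r}
Event 3 (add 5): added. Set: {17, 19, 5, r}
Event 4 (remove 17): removed. Set: {19, 5, r}
Event 5 (add n): added. Set: {19, 5, n, r}
Event 6 (add 17): added. Set: {17, 19, 5, n, r}
Event 7 (add 10): added. Set: {10, 17, 19, 5, n, r}

Final set: {10, 17, 19, 5, n, r} (size 6)
h is NOT in the final set.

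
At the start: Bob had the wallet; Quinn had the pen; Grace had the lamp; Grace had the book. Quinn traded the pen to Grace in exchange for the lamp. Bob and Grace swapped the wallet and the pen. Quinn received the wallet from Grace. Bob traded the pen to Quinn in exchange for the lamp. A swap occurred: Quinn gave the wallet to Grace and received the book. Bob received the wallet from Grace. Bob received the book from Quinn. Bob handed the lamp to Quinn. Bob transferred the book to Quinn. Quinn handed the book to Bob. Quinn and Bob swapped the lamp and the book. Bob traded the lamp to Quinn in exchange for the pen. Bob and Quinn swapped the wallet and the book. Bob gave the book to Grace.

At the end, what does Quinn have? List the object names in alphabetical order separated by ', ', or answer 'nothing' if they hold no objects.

Tracking all object holders:
Start: wallet:Bob, pen:Quinn, lamp:Grace, book:Grace
Event 1 (swap pen<->lamp: now pen:Grace, lamp:Quinn). State: wallet:Bob, pen:Grace, lamp:Quinn, book:Grace
Event 2 (swap wallet<->pen: now wallet:Grace, pen:Bob). State: wallet:Grace, pen:Bob, lamp:Quinn, book:Grace
Event 3 (give wallet: Grace -> Quinn). State: wallet:Quinn, pen:Bob, lamp:Quinn, book:Grace
Event 4 (swap pen<->lamp: now pen:Quinn, lamp:Bob). State: wallet:Quinn, pen:Quinn, lamp:Bob, book:Grace
Event 5 (swap wallet<->book: now wallet:Grace, book:Quinn). State: wallet:Grace, pen:Quinn, lamp:Bob, book:Quinn
Event 6 (give wallet: Grace -> Bob). State: wallet:Bob, pen:Quinn, lamp:Bob, book:Quinn
Event 7 (give book: Quinn -> Bob). State: wallet:Bob, pen:Quinn, lamp:Bob, book:Bob
Event 8 (give lamp: Bob -> Quinn). State: wallet:Bob, pen:Quinn, lamp:Quinn, book:Bob
Event 9 (give book: Bob -> Quinn). State: wallet:Bob, pen:Quinn, lamp:Quinn, book:Quinn
Event 10 (give book: Quinn -> Bob). State: wallet:Bob, pen:Quinn, lamp:Quinn, book:Bob
Event 11 (swap lamp<->book: now lamp:Bob, book:Quinn). State: wallet:Bob, pen:Quinn, lamp:Bob, book:Quinn
Event 12 (swap lamp<->pen: now lamp:Quinn, pen:Bob). State: wallet:Bob, pen:Bob, lamp:Quinn, book:Quinn
Event 13 (swap wallet<->book: now wallet:Quinn, book:Bob). State: wallet:Quinn, pen:Bob, lamp:Quinn, book:Bob
Event 14 (give book: Bob -> Grace). State: wallet:Quinn, pen:Bob, lamp:Quinn, book:Grace

Final state: wallet:Quinn, pen:Bob, lamp:Quinn, book:Grace
Quinn holds: lamp, wallet.

Answer: lamp, wallet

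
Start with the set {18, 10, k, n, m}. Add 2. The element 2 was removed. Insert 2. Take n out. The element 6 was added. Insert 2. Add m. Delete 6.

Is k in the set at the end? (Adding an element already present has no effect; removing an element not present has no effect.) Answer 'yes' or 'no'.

Answer: yes

Derivation:
Tracking the set through each operation:
Start: {10, 18, k, m, n}
Event 1 (add 2): added. Set: {10, 18, 2, k, m, n}
Event 2 (remove 2): removed. Set: {10, 18, k, m, n}
Event 3 (add 2): added. Set: {10, 18, 2, k, m, n}
Event 4 (remove n): removed. Set: {10, 18, 2, k, m}
Event 5 (add 6): added. Set: {10, 18, 2, 6, k, m}
Event 6 (add 2): already present, no change. Set: {10, 18, 2, 6, k, m}
Event 7 (add m): already present, no change. Set: {10, 18, 2, 6, k, m}
Event 8 (remove 6): removed. Set: {10, 18, 2, k, m}

Final set: {10, 18, 2, k, m} (size 5)
k is in the final set.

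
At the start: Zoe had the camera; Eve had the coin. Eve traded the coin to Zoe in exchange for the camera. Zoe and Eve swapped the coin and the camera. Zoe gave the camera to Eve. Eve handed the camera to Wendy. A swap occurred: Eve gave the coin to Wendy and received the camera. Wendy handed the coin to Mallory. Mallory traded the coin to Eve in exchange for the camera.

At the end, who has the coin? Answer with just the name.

Answer: Eve

Derivation:
Tracking all object holders:
Start: camera:Zoe, coin:Eve
Event 1 (swap coin<->camera: now coin:Zoe, camera:Eve). State: camera:Eve, coin:Zoe
Event 2 (swap coin<->camera: now coin:Eve, camera:Zoe). State: camera:Zoe, coin:Eve
Event 3 (give camera: Zoe -> Eve). State: camera:Eve, coin:Eve
Event 4 (give camera: Eve -> Wendy). State: camera:Wendy, coin:Eve
Event 5 (swap coin<->camera: now coin:Wendy, camera:Eve). State: camera:Eve, coin:Wendy
Event 6 (give coin: Wendy -> Mallory). State: camera:Eve, coin:Mallory
Event 7 (swap coin<->camera: now coin:Eve, camera:Mallory). State: camera:Mallory, coin:Eve

Final state: camera:Mallory, coin:Eve
The coin is held by Eve.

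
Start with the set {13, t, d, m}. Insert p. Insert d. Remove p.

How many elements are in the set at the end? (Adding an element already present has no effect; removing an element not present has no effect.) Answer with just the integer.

Tracking the set through each operation:
Start: {13, d, m, t}
Event 1 (add p): added. Set: {13, d, m, p, t}
Event 2 (add d): already present, no change. Set: {13, d, m, p, t}
Event 3 (remove p): removed. Set: {13, d, m, t}

Final set: {13, d, m, t} (size 4)

Answer: 4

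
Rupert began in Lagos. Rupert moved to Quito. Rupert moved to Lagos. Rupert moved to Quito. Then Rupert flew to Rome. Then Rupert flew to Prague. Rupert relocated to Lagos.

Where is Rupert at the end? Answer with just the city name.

Tracking Rupert's location:
Start: Rupert is in Lagos.
After move 1: Lagos -> Quito. Rupert is in Quito.
After move 2: Quito -> Lagos. Rupert is in Lagos.
After move 3: Lagos -> Quito. Rupert is in Quito.
After move 4: Quito -> Rome. Rupert is in Rome.
After move 5: Rome -> Prague. Rupert is in Prague.
After move 6: Prague -> Lagos. Rupert is in Lagos.

Answer: Lagos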